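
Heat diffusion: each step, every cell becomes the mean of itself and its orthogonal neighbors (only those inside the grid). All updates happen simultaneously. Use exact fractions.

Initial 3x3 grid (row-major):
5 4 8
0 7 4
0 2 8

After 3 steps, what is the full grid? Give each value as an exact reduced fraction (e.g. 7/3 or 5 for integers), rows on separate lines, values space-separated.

After step 1:
  3 6 16/3
  3 17/5 27/4
  2/3 17/4 14/3
After step 2:
  4 133/30 217/36
  151/60 117/25 403/80
  95/36 779/240 47/9
After step 3:
  73/20 17227/3600 11159/2160
  3113/900 2987/750 8387/1600
  6049/2160 56833/14400 2431/540

Answer: 73/20 17227/3600 11159/2160
3113/900 2987/750 8387/1600
6049/2160 56833/14400 2431/540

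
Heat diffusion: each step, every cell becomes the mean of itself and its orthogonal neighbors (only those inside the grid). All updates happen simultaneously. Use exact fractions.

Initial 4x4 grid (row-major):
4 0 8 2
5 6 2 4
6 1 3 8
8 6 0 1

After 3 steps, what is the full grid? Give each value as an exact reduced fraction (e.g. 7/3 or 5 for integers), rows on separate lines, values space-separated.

After step 1:
  3 9/2 3 14/3
  21/4 14/5 23/5 4
  5 22/5 14/5 4
  20/3 15/4 5/2 3
After step 2:
  17/4 133/40 503/120 35/9
  321/80 431/100 86/25 259/60
  1279/240 15/4 183/50 69/20
  185/36 1039/240 241/80 19/6
After step 3:
  309/80 4823/1200 13361/3600 4463/1080
  10741/2400 1507/400 11951/3000 6793/1800
  6563/1440 12827/3000 277/80 2189/600
  5327/1080 5843/1440 8501/2400 2311/720

Answer: 309/80 4823/1200 13361/3600 4463/1080
10741/2400 1507/400 11951/3000 6793/1800
6563/1440 12827/3000 277/80 2189/600
5327/1080 5843/1440 8501/2400 2311/720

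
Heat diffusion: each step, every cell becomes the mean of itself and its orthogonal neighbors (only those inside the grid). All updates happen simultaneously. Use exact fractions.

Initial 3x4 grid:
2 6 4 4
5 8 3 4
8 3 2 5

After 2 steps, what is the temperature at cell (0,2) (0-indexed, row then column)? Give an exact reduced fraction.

Answer: 349/80

Derivation:
Step 1: cell (0,2) = 17/4
Step 2: cell (0,2) = 349/80
Full grid after step 2:
  181/36 223/48 349/80 49/12
  245/48 126/25 207/50 119/30
  49/9 113/24 491/120 131/36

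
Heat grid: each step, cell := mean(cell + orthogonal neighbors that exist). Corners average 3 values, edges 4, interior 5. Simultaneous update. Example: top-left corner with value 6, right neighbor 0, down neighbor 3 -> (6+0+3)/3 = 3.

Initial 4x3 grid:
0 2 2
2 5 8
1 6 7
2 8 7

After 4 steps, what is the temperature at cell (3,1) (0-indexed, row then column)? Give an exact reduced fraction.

Answer: 99581/19200

Derivation:
Step 1: cell (3,1) = 23/4
Step 2: cell (3,1) = 443/80
Step 3: cell (3,1) = 1711/320
Step 4: cell (3,1) = 99581/19200
Full grid after step 4:
  75197/25920 119291/34560 34949/8640
  28811/8640 286823/72000 3383/720
  173051/43200 114671/24000 7343/1350
  116779/25920 99581/19200 150089/25920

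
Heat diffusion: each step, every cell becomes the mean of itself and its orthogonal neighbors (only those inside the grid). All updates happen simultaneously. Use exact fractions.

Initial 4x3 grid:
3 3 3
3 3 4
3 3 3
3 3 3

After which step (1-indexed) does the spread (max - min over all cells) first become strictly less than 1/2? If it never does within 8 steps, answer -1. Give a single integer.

Step 1: max=10/3, min=3, spread=1/3
  -> spread < 1/2 first at step 1
Step 2: max=391/120, min=3, spread=31/120
Step 3: max=3451/1080, min=3, spread=211/1080
Step 4: max=340897/108000, min=5447/1800, spread=14077/108000
Step 5: max=3056407/972000, min=327683/108000, spread=5363/48600
Step 6: max=91220809/29160000, min=182869/60000, spread=93859/1166400
Step 7: max=5459074481/1749600000, min=296936467/97200000, spread=4568723/69984000
Step 8: max=326708435629/104976000000, min=8929618889/2916000000, spread=8387449/167961600

Answer: 1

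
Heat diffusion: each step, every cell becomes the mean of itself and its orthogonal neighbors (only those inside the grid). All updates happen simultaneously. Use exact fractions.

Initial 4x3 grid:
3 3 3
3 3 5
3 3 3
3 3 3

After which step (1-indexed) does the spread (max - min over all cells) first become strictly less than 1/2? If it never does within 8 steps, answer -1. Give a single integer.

Answer: 3

Derivation:
Step 1: max=11/3, min=3, spread=2/3
Step 2: max=211/60, min=3, spread=31/60
Step 3: max=1831/540, min=3, spread=211/540
  -> spread < 1/2 first at step 3
Step 4: max=178897/54000, min=2747/900, spread=14077/54000
Step 5: max=1598407/486000, min=165683/54000, spread=5363/24300
Step 6: max=47480809/14580000, min=92869/30000, spread=93859/583200
Step 7: max=2834674481/874800000, min=151136467/48600000, spread=4568723/34992000
Step 8: max=169244435629/52488000000, min=4555618889/1458000000, spread=8387449/83980800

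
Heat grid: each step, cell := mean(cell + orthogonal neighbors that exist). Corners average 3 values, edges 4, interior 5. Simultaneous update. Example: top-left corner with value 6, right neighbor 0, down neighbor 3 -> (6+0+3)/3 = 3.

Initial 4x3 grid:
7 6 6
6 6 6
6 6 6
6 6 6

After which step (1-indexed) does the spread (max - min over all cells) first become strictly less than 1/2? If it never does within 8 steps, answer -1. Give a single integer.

Step 1: max=19/3, min=6, spread=1/3
  -> spread < 1/2 first at step 1
Step 2: max=113/18, min=6, spread=5/18
Step 3: max=1337/216, min=6, spread=41/216
Step 4: max=159737/25920, min=6, spread=4217/25920
Step 5: max=9540349/1555200, min=43279/7200, spread=38417/311040
Step 6: max=571072211/93312000, min=866597/144000, spread=1903471/18662400
Step 7: max=34193309089/5598720000, min=26035759/4320000, spread=18038617/223948800
Step 8: max=2048807382851/335923200000, min=2345726759/388800000, spread=883978523/13436928000

Answer: 1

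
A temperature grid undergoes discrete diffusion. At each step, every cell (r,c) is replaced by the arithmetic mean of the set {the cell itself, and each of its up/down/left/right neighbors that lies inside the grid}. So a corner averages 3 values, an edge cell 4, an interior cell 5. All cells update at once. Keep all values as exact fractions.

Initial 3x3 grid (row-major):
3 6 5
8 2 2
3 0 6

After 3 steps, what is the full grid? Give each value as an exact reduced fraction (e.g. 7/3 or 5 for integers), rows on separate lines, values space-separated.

After step 1:
  17/3 4 13/3
  4 18/5 15/4
  11/3 11/4 8/3
After step 2:
  41/9 22/5 145/36
  127/30 181/50 287/80
  125/36 761/240 55/18
After step 3:
  1187/270 4981/1200 8651/2160
  14293/3600 11407/3000 17149/4800
  7831/2160 47947/14400 3533/1080

Answer: 1187/270 4981/1200 8651/2160
14293/3600 11407/3000 17149/4800
7831/2160 47947/14400 3533/1080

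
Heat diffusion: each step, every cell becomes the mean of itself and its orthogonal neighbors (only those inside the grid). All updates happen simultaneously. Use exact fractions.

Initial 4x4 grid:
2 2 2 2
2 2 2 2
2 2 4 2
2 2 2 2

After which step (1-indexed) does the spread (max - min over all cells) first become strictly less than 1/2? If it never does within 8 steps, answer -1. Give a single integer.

Step 1: max=5/2, min=2, spread=1/2
Step 2: max=61/25, min=2, spread=11/25
  -> spread < 1/2 first at step 2
Step 3: max=2767/1200, min=2, spread=367/1200
Step 4: max=12371/5400, min=613/300, spread=1337/5400
Step 5: max=365669/162000, min=18469/9000, spread=33227/162000
Step 6: max=10934327/4860000, min=112049/54000, spread=849917/4860000
Step 7: max=325314347/145800000, min=1688533/810000, spread=21378407/145800000
Step 8: max=9714462371/4374000000, min=509688343/243000000, spread=540072197/4374000000

Answer: 2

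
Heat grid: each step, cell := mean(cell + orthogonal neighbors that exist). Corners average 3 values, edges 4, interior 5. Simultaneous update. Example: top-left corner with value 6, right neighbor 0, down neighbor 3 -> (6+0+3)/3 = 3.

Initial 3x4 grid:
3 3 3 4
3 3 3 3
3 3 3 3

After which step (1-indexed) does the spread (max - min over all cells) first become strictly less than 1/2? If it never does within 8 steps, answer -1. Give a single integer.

Step 1: max=10/3, min=3, spread=1/3
  -> spread < 1/2 first at step 1
Step 2: max=59/18, min=3, spread=5/18
Step 3: max=689/216, min=3, spread=41/216
Step 4: max=81977/25920, min=3, spread=4217/25920
Step 5: max=4874749/1555200, min=21679/7200, spread=38417/311040
Step 6: max=291136211/93312000, min=434597/144000, spread=1903471/18662400
Step 7: max=17397149089/5598720000, min=13075759/4320000, spread=18038617/223948800
Step 8: max=1041037782851/335923200000, min=1179326759/388800000, spread=883978523/13436928000

Answer: 1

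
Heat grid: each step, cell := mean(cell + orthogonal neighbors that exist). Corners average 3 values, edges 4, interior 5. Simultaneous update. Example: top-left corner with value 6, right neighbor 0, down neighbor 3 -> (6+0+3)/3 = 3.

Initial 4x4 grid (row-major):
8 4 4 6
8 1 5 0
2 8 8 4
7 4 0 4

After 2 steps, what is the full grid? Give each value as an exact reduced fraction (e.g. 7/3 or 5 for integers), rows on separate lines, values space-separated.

Answer: 47/9 313/60 239/60 71/18
343/60 112/25 223/50 881/240
299/60 129/25 106/25 185/48
46/9 1061/240 197/48 32/9

Derivation:
After step 1:
  20/3 17/4 19/4 10/3
  19/4 26/5 18/5 15/4
  25/4 23/5 5 4
  13/3 19/4 4 8/3
After step 2:
  47/9 313/60 239/60 71/18
  343/60 112/25 223/50 881/240
  299/60 129/25 106/25 185/48
  46/9 1061/240 197/48 32/9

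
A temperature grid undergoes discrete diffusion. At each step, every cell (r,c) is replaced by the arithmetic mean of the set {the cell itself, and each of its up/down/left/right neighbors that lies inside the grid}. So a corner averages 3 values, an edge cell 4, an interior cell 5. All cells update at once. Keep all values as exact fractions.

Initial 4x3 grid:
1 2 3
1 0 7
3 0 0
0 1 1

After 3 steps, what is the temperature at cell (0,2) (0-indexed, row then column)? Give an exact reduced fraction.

Step 1: cell (0,2) = 4
Step 2: cell (0,2) = 8/3
Step 3: cell (0,2) = 5/2
Full grid after step 3:
  715/432 14123/7200 5/2
  9833/7200 10919/6000 1259/600
  8453/7200 2513/2000 5789/3600
  2063/2160 817/800 607/540

Answer: 5/2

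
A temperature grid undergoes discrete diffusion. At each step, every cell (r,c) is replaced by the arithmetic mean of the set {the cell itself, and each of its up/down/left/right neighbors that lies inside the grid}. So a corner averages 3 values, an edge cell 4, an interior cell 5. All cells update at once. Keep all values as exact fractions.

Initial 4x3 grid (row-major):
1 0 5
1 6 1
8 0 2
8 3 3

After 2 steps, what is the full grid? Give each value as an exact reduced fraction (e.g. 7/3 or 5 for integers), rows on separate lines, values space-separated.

After step 1:
  2/3 3 2
  4 8/5 7/2
  17/4 19/5 3/2
  19/3 7/2 8/3
After step 2:
  23/9 109/60 17/6
  631/240 159/50 43/20
  1103/240 293/100 43/15
  169/36 163/40 23/9

Answer: 23/9 109/60 17/6
631/240 159/50 43/20
1103/240 293/100 43/15
169/36 163/40 23/9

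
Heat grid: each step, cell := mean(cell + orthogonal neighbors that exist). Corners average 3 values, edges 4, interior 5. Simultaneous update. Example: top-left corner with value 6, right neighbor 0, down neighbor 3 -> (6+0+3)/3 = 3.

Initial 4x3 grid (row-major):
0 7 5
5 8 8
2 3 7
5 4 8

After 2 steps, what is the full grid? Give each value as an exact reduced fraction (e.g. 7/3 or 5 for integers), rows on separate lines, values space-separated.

After step 1:
  4 5 20/3
  15/4 31/5 7
  15/4 24/5 13/2
  11/3 5 19/3
After step 2:
  17/4 82/15 56/9
  177/40 107/20 791/120
  479/120 21/4 739/120
  149/36 99/20 107/18

Answer: 17/4 82/15 56/9
177/40 107/20 791/120
479/120 21/4 739/120
149/36 99/20 107/18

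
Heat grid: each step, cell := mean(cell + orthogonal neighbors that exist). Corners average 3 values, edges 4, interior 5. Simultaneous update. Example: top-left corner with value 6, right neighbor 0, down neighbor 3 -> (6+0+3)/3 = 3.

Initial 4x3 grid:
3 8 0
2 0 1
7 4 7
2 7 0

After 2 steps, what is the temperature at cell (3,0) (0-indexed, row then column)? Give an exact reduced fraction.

Answer: 37/9

Derivation:
Step 1: cell (3,0) = 16/3
Step 2: cell (3,0) = 37/9
Full grid after step 2:
  121/36 157/48 31/12
  169/48 63/20 11/4
  205/48 18/5 11/3
  37/9 73/16 131/36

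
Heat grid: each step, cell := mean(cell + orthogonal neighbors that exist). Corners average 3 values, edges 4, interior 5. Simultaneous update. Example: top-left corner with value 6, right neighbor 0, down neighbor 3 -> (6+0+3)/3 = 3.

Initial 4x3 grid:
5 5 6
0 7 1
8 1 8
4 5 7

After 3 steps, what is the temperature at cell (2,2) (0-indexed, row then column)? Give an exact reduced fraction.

Answer: 33871/7200

Derivation:
Step 1: cell (2,2) = 17/4
Step 2: cell (2,2) = 1333/240
Step 3: cell (2,2) = 33871/7200
Full grid after step 3:
  2207/540 67387/14400 1583/360
  32741/7200 24893/6000 3949/800
  30571/7200 30143/6000 33871/7200
  5369/1080 68797/14400 2917/540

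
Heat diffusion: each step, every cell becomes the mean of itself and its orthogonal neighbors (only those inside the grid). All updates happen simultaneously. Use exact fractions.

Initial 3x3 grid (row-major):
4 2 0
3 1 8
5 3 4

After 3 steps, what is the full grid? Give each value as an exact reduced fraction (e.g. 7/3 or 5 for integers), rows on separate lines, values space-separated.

Answer: 133/45 40663/14400 1691/540
44513/14400 3351/1000 48013/14400
3797/1080 50513/14400 1369/360

Derivation:
After step 1:
  3 7/4 10/3
  13/4 17/5 13/4
  11/3 13/4 5
After step 2:
  8/3 689/240 25/9
  799/240 149/50 899/240
  61/18 919/240 23/6
After step 3:
  133/45 40663/14400 1691/540
  44513/14400 3351/1000 48013/14400
  3797/1080 50513/14400 1369/360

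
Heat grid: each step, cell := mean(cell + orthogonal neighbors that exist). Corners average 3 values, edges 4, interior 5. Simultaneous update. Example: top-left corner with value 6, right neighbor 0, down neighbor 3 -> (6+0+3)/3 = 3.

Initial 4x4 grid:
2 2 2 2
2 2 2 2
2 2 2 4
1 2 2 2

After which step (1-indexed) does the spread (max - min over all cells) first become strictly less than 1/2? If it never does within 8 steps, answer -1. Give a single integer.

Step 1: max=8/3, min=5/3, spread=1
Step 2: max=151/60, min=31/18, spread=143/180
Step 3: max=5119/2160, min=391/216, spread=403/720
Step 4: max=124123/54000, min=60737/32400, spread=17171/40500
  -> spread < 1/2 first at step 4
Step 5: max=4377367/1944000, min=1861739/972000, spread=217963/648000
Step 6: max=215172527/97200000, min=56897309/29160000, spread=76544491/291600000
Step 7: max=3829464679/1749600000, min=345555973/174960000, spread=124634983/583200000
Step 8: max=189650065421/87480000000, min=348729099913/174960000000, spread=10190343643/58320000000

Answer: 4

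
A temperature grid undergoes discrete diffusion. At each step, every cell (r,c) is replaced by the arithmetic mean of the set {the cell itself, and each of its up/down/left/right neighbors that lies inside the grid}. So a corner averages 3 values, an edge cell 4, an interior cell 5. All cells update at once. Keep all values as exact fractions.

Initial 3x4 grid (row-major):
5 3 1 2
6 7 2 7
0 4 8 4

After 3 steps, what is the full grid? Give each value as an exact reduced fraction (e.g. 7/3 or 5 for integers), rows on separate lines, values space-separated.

Answer: 4457/1080 7321/1800 12877/3600 1615/432
10403/2400 8279/2000 3269/750 59123/14400
9119/2160 32609/7200 32729/7200 263/54

Derivation:
After step 1:
  14/3 4 2 10/3
  9/2 22/5 5 15/4
  10/3 19/4 9/2 19/3
After step 2:
  79/18 113/30 43/12 109/36
  169/40 453/100 393/100 221/48
  151/36 1019/240 247/48 175/36
After step 3:
  4457/1080 7321/1800 12877/3600 1615/432
  10403/2400 8279/2000 3269/750 59123/14400
  9119/2160 32609/7200 32729/7200 263/54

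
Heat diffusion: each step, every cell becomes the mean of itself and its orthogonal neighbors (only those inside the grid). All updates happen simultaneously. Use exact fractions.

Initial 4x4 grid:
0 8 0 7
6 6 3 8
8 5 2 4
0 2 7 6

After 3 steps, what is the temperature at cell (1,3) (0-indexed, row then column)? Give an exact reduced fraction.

Step 1: cell (1,3) = 11/2
Step 2: cell (1,3) = 193/40
Step 3: cell (1,3) = 5891/1200
Full grid after step 3:
  10051/2160 1589/360 2773/600 187/40
  6593/1440 5597/1200 4523/1000 5891/1200
  32069/7200 2609/600 27739/6000 17333/3600
  4393/1080 30089/7200 31801/7200 10417/2160

Answer: 5891/1200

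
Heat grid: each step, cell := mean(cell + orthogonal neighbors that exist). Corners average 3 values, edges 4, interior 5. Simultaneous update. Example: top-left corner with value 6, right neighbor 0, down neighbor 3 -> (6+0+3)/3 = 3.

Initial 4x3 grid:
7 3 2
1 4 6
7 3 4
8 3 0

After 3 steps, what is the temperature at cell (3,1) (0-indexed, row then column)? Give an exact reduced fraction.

Step 1: cell (3,1) = 7/2
Step 2: cell (3,1) = 481/120
Step 3: cell (3,1) = 28091/7200
Full grid after step 3:
  4307/1080 14203/3600 8029/2160
  3887/900 23153/6000 26971/7200
  5291/1200 24323/6000 24971/7200
  821/180 28091/7200 7547/2160

Answer: 28091/7200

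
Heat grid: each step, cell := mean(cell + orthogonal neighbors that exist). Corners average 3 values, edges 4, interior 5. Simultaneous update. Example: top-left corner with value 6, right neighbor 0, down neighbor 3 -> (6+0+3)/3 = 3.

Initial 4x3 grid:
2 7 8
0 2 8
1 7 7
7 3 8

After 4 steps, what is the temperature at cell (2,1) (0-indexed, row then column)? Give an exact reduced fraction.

Answer: 1802891/360000

Derivation:
Step 1: cell (2,1) = 4
Step 2: cell (2,1) = 263/50
Step 3: cell (2,1) = 3533/750
Step 4: cell (2,1) = 1802891/360000
Full grid after step 4:
  169447/43200 4141189/864000 703991/129600
  144421/36000 1678541/360000 1221151/216000
  442373/108000 1802891/360000 402457/72000
  588551/129600 4346419/864000 248567/43200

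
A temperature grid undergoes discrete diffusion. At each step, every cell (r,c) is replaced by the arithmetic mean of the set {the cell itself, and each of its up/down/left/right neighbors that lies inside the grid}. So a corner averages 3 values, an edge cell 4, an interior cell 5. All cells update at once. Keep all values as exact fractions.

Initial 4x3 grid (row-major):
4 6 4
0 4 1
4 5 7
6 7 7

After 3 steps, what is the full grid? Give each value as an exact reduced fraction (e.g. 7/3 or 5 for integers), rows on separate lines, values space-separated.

Answer: 7637/2160 9217/2400 4211/1080
27731/7200 7881/2000 15653/3600
31891/7200 7387/1500 503/100
709/135 79577/14400 467/80

Derivation:
After step 1:
  10/3 9/2 11/3
  3 16/5 4
  15/4 27/5 5
  17/3 25/4 7
After step 2:
  65/18 147/40 73/18
  797/240 201/50 119/30
  1069/240 118/25 107/20
  47/9 1459/240 73/12
After step 3:
  7637/2160 9217/2400 4211/1080
  27731/7200 7881/2000 15653/3600
  31891/7200 7387/1500 503/100
  709/135 79577/14400 467/80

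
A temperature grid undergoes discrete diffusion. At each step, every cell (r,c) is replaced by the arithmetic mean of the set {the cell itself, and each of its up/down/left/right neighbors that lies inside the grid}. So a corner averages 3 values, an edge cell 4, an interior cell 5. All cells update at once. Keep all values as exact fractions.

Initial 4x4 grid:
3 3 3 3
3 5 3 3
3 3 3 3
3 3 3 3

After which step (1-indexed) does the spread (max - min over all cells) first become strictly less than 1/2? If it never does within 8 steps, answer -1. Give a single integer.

Answer: 2

Derivation:
Step 1: max=7/2, min=3, spread=1/2
Step 2: max=86/25, min=3, spread=11/25
  -> spread < 1/2 first at step 2
Step 3: max=3967/1200, min=3, spread=367/1200
Step 4: max=17771/5400, min=913/300, spread=1337/5400
Step 5: max=527669/162000, min=27469/9000, spread=33227/162000
Step 6: max=15794327/4860000, min=166049/54000, spread=849917/4860000
Step 7: max=471114347/145800000, min=2498533/810000, spread=21378407/145800000
Step 8: max=14088462371/4374000000, min=752688343/243000000, spread=540072197/4374000000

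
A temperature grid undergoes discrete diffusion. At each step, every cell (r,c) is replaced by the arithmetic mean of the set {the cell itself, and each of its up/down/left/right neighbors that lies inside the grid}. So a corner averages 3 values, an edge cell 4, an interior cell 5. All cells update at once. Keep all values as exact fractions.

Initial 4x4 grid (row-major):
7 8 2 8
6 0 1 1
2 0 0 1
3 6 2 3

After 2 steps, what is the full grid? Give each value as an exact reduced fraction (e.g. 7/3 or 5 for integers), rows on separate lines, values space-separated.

After step 1:
  7 17/4 19/4 11/3
  15/4 3 4/5 11/4
  11/4 8/5 4/5 5/4
  11/3 11/4 11/4 2
After step 2:
  5 19/4 101/30 67/18
  33/8 67/25 121/50 127/60
  353/120 109/50 36/25 17/10
  55/18 323/120 83/40 2

Answer: 5 19/4 101/30 67/18
33/8 67/25 121/50 127/60
353/120 109/50 36/25 17/10
55/18 323/120 83/40 2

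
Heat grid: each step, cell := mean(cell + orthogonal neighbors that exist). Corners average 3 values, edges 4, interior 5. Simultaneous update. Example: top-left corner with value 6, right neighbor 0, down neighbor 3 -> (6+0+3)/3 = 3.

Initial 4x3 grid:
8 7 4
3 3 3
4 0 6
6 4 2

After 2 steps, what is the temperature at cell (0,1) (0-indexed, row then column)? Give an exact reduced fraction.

Answer: 581/120

Derivation:
Step 1: cell (0,1) = 11/2
Step 2: cell (0,1) = 581/120
Full grid after step 2:
  16/3 581/120 85/18
  339/80 103/25 877/240
  949/240 78/25 283/80
  131/36 113/30 13/4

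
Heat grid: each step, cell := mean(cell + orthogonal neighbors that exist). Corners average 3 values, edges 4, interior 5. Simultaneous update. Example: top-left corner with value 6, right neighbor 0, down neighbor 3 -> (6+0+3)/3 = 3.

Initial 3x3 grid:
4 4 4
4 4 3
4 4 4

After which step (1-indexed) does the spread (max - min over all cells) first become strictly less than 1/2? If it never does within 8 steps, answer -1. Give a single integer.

Answer: 1

Derivation:
Step 1: max=4, min=11/3, spread=1/3
  -> spread < 1/2 first at step 1
Step 2: max=4, min=893/240, spread=67/240
Step 3: max=793/200, min=8203/2160, spread=1807/10800
Step 4: max=21239/5400, min=3298037/864000, spread=33401/288000
Step 5: max=2116609/540000, min=29874067/7776000, spread=3025513/38880000
Step 6: max=112444051/28800000, min=11976673133/3110400000, spread=53531/995328
Step 7: max=30312883949/7776000000, min=720463074151/186624000000, spread=450953/11943936
Step 8: max=3631471389481/933120000000, min=43280856439397/11197440000000, spread=3799043/143327232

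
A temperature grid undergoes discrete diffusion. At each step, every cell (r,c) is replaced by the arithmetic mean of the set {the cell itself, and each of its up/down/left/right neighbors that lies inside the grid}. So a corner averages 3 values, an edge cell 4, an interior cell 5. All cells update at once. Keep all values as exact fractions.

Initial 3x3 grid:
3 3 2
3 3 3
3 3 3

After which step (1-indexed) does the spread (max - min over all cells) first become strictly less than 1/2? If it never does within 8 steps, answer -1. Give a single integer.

Step 1: max=3, min=8/3, spread=1/3
  -> spread < 1/2 first at step 1
Step 2: max=3, min=49/18, spread=5/18
Step 3: max=3, min=607/216, spread=41/216
Step 4: max=1069/360, min=36749/12960, spread=347/2592
Step 5: max=10643/3600, min=2225863/777600, spread=2921/31104
Step 6: max=1270517/432000, min=134139461/46656000, spread=24611/373248
Step 7: max=28503259/9720000, min=8079357967/2799360000, spread=207329/4478976
Step 8: max=1516398401/518400000, min=485854847549/167961600000, spread=1746635/53747712

Answer: 1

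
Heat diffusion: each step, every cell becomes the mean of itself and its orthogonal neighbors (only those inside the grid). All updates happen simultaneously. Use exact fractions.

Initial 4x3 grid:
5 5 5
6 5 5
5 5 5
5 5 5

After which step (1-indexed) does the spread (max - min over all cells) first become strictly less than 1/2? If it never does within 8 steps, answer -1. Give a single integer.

Answer: 1

Derivation:
Step 1: max=16/3, min=5, spread=1/3
  -> spread < 1/2 first at step 1
Step 2: max=631/120, min=5, spread=31/120
Step 3: max=5611/1080, min=5, spread=211/1080
Step 4: max=556897/108000, min=9047/1800, spread=14077/108000
Step 5: max=5000407/972000, min=543683/108000, spread=5363/48600
Step 6: max=149540809/29160000, min=302869/60000, spread=93859/1166400
Step 7: max=8958274481/1749600000, min=491336467/97200000, spread=4568723/69984000
Step 8: max=536660435629/104976000000, min=14761618889/2916000000, spread=8387449/167961600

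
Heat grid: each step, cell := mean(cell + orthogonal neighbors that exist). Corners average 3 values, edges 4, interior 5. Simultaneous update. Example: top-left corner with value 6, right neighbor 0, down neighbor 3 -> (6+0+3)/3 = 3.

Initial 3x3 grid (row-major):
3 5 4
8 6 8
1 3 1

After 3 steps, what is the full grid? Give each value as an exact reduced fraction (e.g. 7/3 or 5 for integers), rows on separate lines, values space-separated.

After step 1:
  16/3 9/2 17/3
  9/2 6 19/4
  4 11/4 4
After step 2:
  43/9 43/8 179/36
  119/24 9/2 245/48
  15/4 67/16 23/6
After step 3:
  136/27 157/32 2225/432
  1295/288 193/40 2651/576
  619/144 781/192 35/8

Answer: 136/27 157/32 2225/432
1295/288 193/40 2651/576
619/144 781/192 35/8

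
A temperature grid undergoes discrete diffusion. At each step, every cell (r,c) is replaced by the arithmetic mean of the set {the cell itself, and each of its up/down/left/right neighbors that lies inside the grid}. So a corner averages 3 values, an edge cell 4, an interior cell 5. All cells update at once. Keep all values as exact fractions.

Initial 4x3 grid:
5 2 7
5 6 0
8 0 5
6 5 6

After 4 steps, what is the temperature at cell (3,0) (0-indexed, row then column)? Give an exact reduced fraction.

Step 1: cell (3,0) = 19/3
Step 2: cell (3,0) = 46/9
Step 3: cell (3,0) = 2837/540
Step 4: cell (3,0) = 626353/129600
Full grid after step 4:
  32461/7200 292981/72000 87133/21600
  320141/72000 65627/15000 31099/8000
  1051343/216000 1564073/360000 927593/216000
  626353/129600 4112227/864000 560653/129600

Answer: 626353/129600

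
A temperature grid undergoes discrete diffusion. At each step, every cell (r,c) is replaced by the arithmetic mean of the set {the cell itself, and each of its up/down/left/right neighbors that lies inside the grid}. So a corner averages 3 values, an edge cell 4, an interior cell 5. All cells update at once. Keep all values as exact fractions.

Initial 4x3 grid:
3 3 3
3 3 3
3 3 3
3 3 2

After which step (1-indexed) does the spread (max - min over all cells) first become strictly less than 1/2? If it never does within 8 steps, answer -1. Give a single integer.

Step 1: max=3, min=8/3, spread=1/3
  -> spread < 1/2 first at step 1
Step 2: max=3, min=49/18, spread=5/18
Step 3: max=3, min=607/216, spread=41/216
Step 4: max=3, min=73543/25920, spread=4217/25920
Step 5: max=21521/7200, min=4456451/1555200, spread=38417/311040
Step 6: max=429403/144000, min=268735789/93312000, spread=1903471/18662400
Step 7: max=12844241/4320000, min=16195170911/5598720000, spread=18038617/223948800
Step 8: max=1153473241/388800000, min=974501417149/335923200000, spread=883978523/13436928000

Answer: 1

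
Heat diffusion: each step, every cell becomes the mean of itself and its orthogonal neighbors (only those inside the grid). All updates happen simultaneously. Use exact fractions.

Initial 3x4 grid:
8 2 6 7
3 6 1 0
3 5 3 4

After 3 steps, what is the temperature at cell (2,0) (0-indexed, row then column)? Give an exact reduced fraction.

Answer: 4337/1080

Derivation:
Step 1: cell (2,0) = 11/3
Step 2: cell (2,0) = 155/36
Step 3: cell (2,0) = 4337/1080
Full grid after step 3:
  4807/1080 16003/3600 14143/3600 4051/1080
  881/200 1969/500 1378/375 11903/3600
  4337/1080 1741/450 5909/1800 3361/1080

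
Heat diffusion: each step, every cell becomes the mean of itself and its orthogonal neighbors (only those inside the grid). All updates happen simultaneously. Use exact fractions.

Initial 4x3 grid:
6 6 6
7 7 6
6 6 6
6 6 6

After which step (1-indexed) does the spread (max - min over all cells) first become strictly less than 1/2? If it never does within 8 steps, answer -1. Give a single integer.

Step 1: max=13/2, min=6, spread=1/2
Step 2: max=1529/240, min=6, spread=89/240
  -> spread < 1/2 first at step 2
Step 3: max=854/135, min=1453/240, spread=587/2160
Step 4: max=817417/129600, min=14593/2400, spread=5879/25920
Step 5: max=48853553/7776000, min=20612/3375, spread=272701/1555200
Step 6: max=2923815967/466560000, min=79369247/12960000, spread=2660923/18662400
Step 7: max=175020129053/27993600000, min=530414797/86400000, spread=126629393/1119744000
Step 8: max=10483311199927/1679616000000, min=286926183307/46656000000, spread=1231748807/13436928000

Answer: 2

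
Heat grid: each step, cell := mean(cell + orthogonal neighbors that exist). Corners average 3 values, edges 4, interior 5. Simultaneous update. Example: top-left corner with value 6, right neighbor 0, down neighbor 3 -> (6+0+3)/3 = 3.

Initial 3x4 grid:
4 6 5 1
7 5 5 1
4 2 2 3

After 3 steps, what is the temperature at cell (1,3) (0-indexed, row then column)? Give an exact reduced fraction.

Answer: 21251/7200

Derivation:
Step 1: cell (1,3) = 5/2
Step 2: cell (1,3) = 313/120
Step 3: cell (1,3) = 21251/7200
Full grid after step 3:
  2189/432 33061/7200 27851/7200 6791/2160
  1409/300 4383/1000 2611/750 21251/7200
  1885/432 27761/7200 7817/2400 1937/720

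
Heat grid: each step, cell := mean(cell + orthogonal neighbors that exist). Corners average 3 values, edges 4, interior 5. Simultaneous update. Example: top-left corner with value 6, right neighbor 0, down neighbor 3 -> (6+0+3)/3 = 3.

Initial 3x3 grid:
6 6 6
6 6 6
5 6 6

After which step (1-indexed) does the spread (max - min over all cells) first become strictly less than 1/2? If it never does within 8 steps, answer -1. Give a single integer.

Answer: 1

Derivation:
Step 1: max=6, min=17/3, spread=1/3
  -> spread < 1/2 first at step 1
Step 2: max=6, min=103/18, spread=5/18
Step 3: max=6, min=1255/216, spread=41/216
Step 4: max=2149/360, min=75629/12960, spread=347/2592
Step 5: max=21443/3600, min=4558663/777600, spread=2921/31104
Step 6: max=2566517/432000, min=274107461/46656000, spread=24611/373248
Step 7: max=57663259/9720000, min=16477437967/2799360000, spread=207329/4478976
Step 8: max=3071598401/518400000, min=989739647549/167961600000, spread=1746635/53747712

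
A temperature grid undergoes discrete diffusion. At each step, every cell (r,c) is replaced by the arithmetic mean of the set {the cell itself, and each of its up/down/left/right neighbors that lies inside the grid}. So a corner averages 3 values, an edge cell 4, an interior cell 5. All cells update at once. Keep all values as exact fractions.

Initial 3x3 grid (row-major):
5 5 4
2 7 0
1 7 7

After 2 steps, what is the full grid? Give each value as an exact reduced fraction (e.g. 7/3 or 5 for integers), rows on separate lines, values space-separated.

After step 1:
  4 21/4 3
  15/4 21/5 9/2
  10/3 11/2 14/3
After step 2:
  13/3 329/80 17/4
  917/240 116/25 491/120
  151/36 177/40 44/9

Answer: 13/3 329/80 17/4
917/240 116/25 491/120
151/36 177/40 44/9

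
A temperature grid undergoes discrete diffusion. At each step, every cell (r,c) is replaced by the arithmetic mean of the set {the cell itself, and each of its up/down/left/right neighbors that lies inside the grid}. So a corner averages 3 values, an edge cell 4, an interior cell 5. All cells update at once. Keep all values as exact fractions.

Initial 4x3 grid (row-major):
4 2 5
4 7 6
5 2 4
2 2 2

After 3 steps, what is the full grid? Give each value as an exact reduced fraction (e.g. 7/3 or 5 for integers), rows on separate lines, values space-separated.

Answer: 8867/2160 32017/7200 4771/1080
30017/7200 24541/6000 7973/1800
8339/2400 22411/6000 12971/3600
455/144 10601/3600 86/27

Derivation:
After step 1:
  10/3 9/2 13/3
  5 21/5 11/2
  13/4 4 7/2
  3 2 8/3
After step 2:
  77/18 491/120 43/9
  947/240 116/25 263/60
  61/16 339/100 47/12
  11/4 35/12 49/18
After step 3:
  8867/2160 32017/7200 4771/1080
  30017/7200 24541/6000 7973/1800
  8339/2400 22411/6000 12971/3600
  455/144 10601/3600 86/27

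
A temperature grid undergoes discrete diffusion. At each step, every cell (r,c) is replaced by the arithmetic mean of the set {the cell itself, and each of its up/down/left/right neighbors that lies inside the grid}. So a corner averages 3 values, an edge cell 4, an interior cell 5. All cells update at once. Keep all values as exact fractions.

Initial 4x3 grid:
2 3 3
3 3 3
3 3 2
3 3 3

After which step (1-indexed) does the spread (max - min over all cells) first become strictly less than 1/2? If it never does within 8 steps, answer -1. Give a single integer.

Step 1: max=3, min=8/3, spread=1/3
  -> spread < 1/2 first at step 1
Step 2: max=3, min=49/18, spread=5/18
Step 3: max=2101/720, min=3029/1080, spread=49/432
Step 4: max=62831/21600, min=364331/129600, spread=2531/25920
Step 5: max=622609/216000, min=146406911/51840000, spread=3019249/51840000
Step 6: max=55920949/19440000, min=146643289/51840000, spread=297509/6220800
Step 7: max=836114479/291600000, min=528715200791/186624000000, spread=6398065769/186624000000
Step 8: max=33402621049/11664000000, min=1586878535227/559872000000, spread=131578201/4478976000

Answer: 1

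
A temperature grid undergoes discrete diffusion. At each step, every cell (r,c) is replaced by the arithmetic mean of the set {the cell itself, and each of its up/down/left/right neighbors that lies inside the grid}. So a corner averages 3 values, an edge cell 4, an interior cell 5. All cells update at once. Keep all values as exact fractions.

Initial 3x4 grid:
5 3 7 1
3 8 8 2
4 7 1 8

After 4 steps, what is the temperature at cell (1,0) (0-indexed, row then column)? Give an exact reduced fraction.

Step 1: cell (1,0) = 5
Step 2: cell (1,0) = 287/60
Step 3: cell (1,0) = 3569/720
Step 4: cell (1,0) = 8635/1728
Full grid after step 4:
  15977/3240 21413/4320 103439/21600 120197/25920
  8635/1728 45283/9000 118453/24000 268879/57600
  8161/1620 11029/2160 26791/5400 124717/25920

Answer: 8635/1728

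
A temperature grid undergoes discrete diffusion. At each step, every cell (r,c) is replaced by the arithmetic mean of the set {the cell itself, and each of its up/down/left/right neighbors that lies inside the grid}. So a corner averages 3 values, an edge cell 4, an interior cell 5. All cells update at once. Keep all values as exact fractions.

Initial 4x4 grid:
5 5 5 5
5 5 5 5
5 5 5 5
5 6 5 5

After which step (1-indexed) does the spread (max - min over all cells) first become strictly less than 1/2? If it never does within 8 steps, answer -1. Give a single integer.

Answer: 1

Derivation:
Step 1: max=16/3, min=5, spread=1/3
  -> spread < 1/2 first at step 1
Step 2: max=631/120, min=5, spread=31/120
Step 3: max=5611/1080, min=5, spread=211/1080
Step 4: max=556843/108000, min=5, spread=16843/108000
Step 5: max=4998643/972000, min=45079/9000, spread=130111/972000
Step 6: max=149442367/29160000, min=2707159/540000, spread=3255781/29160000
Step 7: max=4474353691/874800000, min=2711107/540000, spread=82360351/874800000
Step 8: max=133971316891/26244000000, min=488506441/97200000, spread=2074577821/26244000000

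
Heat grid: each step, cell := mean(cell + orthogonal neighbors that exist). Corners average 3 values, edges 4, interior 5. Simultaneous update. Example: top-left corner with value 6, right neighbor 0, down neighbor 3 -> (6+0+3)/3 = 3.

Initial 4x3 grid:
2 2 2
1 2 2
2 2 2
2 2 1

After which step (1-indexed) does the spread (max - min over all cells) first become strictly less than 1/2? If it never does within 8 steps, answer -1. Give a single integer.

Step 1: max=2, min=5/3, spread=1/3
  -> spread < 1/2 first at step 1
Step 2: max=2, min=31/18, spread=5/18
Step 3: max=1381/720, min=1949/1080, spread=49/432
Step 4: max=41231/21600, min=234731/129600, spread=2531/25920
Step 5: max=406609/216000, min=94566911/51840000, spread=3019249/51840000
Step 6: max=36480949/19440000, min=94803289/51840000, spread=297509/6220800
Step 7: max=544514479/291600000, min=342091200791/186624000000, spread=6398065769/186624000000
Step 8: max=21738621049/11664000000, min=1027006535227/559872000000, spread=131578201/4478976000

Answer: 1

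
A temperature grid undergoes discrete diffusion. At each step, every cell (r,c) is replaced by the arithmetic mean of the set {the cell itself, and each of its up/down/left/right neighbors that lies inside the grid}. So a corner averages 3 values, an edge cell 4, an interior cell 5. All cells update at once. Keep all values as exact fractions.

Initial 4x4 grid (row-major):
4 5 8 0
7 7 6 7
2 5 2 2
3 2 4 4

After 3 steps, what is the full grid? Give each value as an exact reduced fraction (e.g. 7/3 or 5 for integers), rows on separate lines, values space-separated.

Answer: 145/27 39101/7200 12191/2400 233/48
35471/7200 7523/1500 9709/2000 5293/1200
29759/7200 24581/6000 1514/375 14107/3600
7391/2160 12697/3600 12517/3600 1877/540

Derivation:
After step 1:
  16/3 6 19/4 5
  5 6 6 15/4
  17/4 18/5 19/5 15/4
  7/3 7/2 3 10/3
After step 2:
  49/9 265/48 87/16 9/2
  247/48 133/25 243/50 37/8
  911/240 423/100 403/100 439/120
  121/36 373/120 409/120 121/36
After step 3:
  145/27 39101/7200 12191/2400 233/48
  35471/7200 7523/1500 9709/2000 5293/1200
  29759/7200 24581/6000 1514/375 14107/3600
  7391/2160 12697/3600 12517/3600 1877/540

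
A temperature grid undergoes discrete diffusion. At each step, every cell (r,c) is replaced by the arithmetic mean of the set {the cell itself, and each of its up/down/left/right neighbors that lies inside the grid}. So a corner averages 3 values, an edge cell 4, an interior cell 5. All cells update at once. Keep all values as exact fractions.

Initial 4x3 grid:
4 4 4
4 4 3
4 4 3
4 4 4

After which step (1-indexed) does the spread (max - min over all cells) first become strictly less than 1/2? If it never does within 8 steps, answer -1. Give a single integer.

Step 1: max=4, min=7/2, spread=1/2
Step 2: max=4, min=217/60, spread=23/60
  -> spread < 1/2 first at step 2
Step 3: max=709/180, min=6649/1800, spread=49/200
Step 4: max=10549/2700, min=100829/27000, spread=4661/27000
Step 5: max=524303/135000, min=3047693/810000, spread=157/1296
Step 6: max=10443859/2700000, min=183767587/48600000, spread=1351/15552
Step 7: max=468576367/121500000, min=5532088279/1458000000, spread=5813/93312
Step 8: max=28052780953/7290000000, min=83181311609/21870000000, spread=6253/139968

Answer: 2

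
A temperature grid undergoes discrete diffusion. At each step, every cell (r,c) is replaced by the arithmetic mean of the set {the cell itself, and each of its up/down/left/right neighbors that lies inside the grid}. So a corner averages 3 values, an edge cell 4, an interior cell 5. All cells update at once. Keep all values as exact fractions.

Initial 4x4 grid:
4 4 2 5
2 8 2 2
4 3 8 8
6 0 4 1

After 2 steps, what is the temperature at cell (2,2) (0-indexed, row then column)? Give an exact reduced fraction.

Step 1: cell (2,2) = 5
Step 2: cell (2,2) = 22/5
Full grid after step 2:
  37/9 893/240 303/80 7/2
  923/240 109/25 207/50 41/10
  971/240 102/25 22/5 55/12
  31/9 433/120 95/24 37/9

Answer: 22/5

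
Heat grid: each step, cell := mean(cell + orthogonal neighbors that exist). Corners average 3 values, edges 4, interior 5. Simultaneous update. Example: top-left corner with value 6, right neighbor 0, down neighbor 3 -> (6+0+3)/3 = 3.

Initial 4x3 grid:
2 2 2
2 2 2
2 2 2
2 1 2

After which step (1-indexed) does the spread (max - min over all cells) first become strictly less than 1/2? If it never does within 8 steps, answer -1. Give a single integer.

Step 1: max=2, min=5/3, spread=1/3
  -> spread < 1/2 first at step 1
Step 2: max=2, min=413/240, spread=67/240
Step 3: max=2, min=3883/2160, spread=437/2160
Step 4: max=1991/1000, min=1570469/864000, spread=29951/172800
Step 5: max=6671/3375, min=14336179/7776000, spread=206761/1555200
Step 6: max=10634329/5400000, min=5764604429/3110400000, spread=14430763/124416000
Step 7: max=846347273/432000000, min=348140258311/186624000000, spread=139854109/1492992000
Step 8: max=75908771023/38880000000, min=20972408109749/11197440000000, spread=7114543559/89579520000

Answer: 1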